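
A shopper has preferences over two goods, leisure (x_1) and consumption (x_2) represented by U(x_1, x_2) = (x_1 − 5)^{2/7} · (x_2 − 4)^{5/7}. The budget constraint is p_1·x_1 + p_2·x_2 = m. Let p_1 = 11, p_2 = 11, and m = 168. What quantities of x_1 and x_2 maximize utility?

MRS = (2/5)·(x_2−4)/(x_1−5). Tangency with p_1/p_2 gives x_2−4 = (5/2)·(p_1/p_2)·(x_1−5).
Substituting into the budget: x_1* = 5 + 2/7·(m − 5·p_1 − 4·p_2)/p_1, and x_2* = 4 + 5/7·(…)/p_2.
Discretionary income = 168 − 5·11 − 4·11 = 69; x_1* = 5 + 2/7·69/11 = 6.7922; x_2* = 4 + 5/7·69/11 = 8.4805.

x_1* = 6.7922, x_2* = 8.4805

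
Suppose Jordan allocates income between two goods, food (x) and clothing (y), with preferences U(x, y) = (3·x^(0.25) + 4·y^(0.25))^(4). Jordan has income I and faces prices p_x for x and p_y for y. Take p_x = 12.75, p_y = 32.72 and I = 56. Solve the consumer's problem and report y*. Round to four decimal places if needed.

y* = 0.8854

Substitute y = (y/x)·x into the budget: x* = I/(p_x + p_y·(y/x)).
Numerically y/x = 0.417684, so x* = 56/(12.75 + 32.72·0.417684) = 2.1199 and y* = 0.417684·2.1199 = 0.8854.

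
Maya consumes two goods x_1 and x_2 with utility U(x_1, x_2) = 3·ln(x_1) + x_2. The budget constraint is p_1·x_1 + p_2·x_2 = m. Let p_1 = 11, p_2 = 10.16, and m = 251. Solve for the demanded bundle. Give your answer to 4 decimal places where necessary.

MU_x_1 = 3/x_1, MU_x_2 = 1. Tangency: 3/x_1 = p_1/p_2.
So x_1*(p_1,p_2) = 3·p_2/p_1, independent of income; and x_2* = (m − 3·p_2)/p_2.
At the given prices: x_1* = 3·10.16/11 = 2.7709, and x_2* = 21.7047.

x_1* = 2.7709, x_2* = 21.7047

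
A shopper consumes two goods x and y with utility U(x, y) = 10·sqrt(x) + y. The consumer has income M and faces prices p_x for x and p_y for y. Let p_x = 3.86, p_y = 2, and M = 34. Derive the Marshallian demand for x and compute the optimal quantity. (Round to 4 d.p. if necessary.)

Set MRS = p_x/p_y: 5·x^(−1/2) = p_x/p_y.
Thus x* = (5·p_y/p_x)² — independent of M — with the rest of income spent on y.
Plugging in: x* = (5·2/3.86)² = 6.7116.

x* = 6.7116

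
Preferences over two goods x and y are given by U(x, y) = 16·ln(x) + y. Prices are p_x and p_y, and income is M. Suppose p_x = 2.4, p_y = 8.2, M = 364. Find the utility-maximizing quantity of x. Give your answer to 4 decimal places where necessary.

x* = 54.6667

So x*(p_x,p_y) = 16·p_y/p_x, independent of income; and y* = (M − 16·p_y)/p_y.
At the given prices: x* = 16·8.2/2.4 = 54.6667.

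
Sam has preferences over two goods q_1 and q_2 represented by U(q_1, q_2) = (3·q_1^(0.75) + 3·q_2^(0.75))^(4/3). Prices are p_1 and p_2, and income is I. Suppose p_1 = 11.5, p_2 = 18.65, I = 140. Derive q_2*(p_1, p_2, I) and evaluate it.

q_2* = 1.4257

MRS = MU_q_1/MU_q_2 = (q_2/q_1)^(0.25). Set equal to p_1/p_2.
Hence q_2/q_1 = (p_1/p_2)^(1/(0.25)), i.e. raised to the 4 power.
With the ratio pinned down, the budget gives q_1* = I/(p_1 + p_2·(q_2/q_1)) and q_2* = (q_2/q_1)·q_1*.
Numerically q_2/q_1 = 0.144569, so q_1* = 140/(11.5 + 18.65·0.144569) = 9.8618 and q_2* = 0.144569·9.8618 = 1.4257.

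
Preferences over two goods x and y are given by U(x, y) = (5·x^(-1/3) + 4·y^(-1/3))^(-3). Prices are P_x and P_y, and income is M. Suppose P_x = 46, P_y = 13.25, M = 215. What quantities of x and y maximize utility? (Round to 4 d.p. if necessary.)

MU_x ∝ 5·x^(-4/3), MU_y ∝ 4·y^(-4/3), so MRS = (5/4)·(y/x)^(4/3) = P_x/P_y.
Solve for the ratio: y/x = [(4/5)·P_x/P_y]^(0.75).
Substitute y = (y/x)·x into the budget: x* = M/(P_x + P_y·(y/x)).
Numerically y/x = 2.151414, so x* = 215/(46 + 13.25·2.151414) = 2.8857 and y* = 2.151414·2.8857 = 6.2083.

x* = 2.8857, y* = 6.2083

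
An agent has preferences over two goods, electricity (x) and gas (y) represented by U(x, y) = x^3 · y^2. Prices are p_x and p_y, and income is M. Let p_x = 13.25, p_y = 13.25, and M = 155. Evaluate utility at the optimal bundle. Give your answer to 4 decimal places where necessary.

V = 7570.9928

Demand: x*(p_x,p_y,M) = 0.6·M/p_x and y* = 0.4·M/p_y.
At p_x=13.25, p_y=13.25, M=155: x* = 0.6·155/13.25 = 7.0189, y* = 4.6792.
Utility at the optimum: U(7.0189, 4.6792) = 7570.9928.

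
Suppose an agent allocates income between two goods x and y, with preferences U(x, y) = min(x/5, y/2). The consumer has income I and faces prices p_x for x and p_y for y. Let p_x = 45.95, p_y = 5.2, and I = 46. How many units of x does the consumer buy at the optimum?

x* = 0.9577

Leontief preferences: the optimum is at the kink where x/5 = y/2, i.e. y = (2/5)·x.
Budget: p_x·x + p_y·(2/5)·x = I, so (5·p_x + 2·p_y)·x = 5·I.
Demand: x*(p_x,p_y,I) = 5·I/(5·p_x + 2·p_y), y* = 2·I/(5·p_x + 2·p_y).
Here 5·45.95 + 2·5.2 = 240.15, giving x* = 0.9577.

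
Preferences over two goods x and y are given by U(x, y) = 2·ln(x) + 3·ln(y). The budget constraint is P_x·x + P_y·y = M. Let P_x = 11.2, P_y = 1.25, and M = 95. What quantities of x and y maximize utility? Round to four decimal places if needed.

The MRS is (2/3)·y/x. Set MRS = P_x/P_y.
Rearranging, P_y·y = (3/2)·P_x·x. Substituting into the budget gives P_x·x·(1 + (3/2)) = M.
Demand: x*(P_x,P_y,M) = 0.4·M/P_x and y* = 0.6·M/P_y.
At P_x=11.2, P_y=1.25, M=95: x* = 0.4·95/11.2 = 3.3929, y* = 45.6.

x* = 3.3929, y* = 45.6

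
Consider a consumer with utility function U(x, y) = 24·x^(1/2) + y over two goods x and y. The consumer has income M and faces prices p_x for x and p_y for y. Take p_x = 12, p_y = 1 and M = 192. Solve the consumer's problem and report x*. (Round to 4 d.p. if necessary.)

x* = 1

Set MRS = p_x/p_y: 12·x^(−1/2) = p_x/p_y.
Thus x* = (12·p_y/p_x)² — independent of M — with the rest of income spent on y.
Plugging in: x* = (12·1/12)² = 1.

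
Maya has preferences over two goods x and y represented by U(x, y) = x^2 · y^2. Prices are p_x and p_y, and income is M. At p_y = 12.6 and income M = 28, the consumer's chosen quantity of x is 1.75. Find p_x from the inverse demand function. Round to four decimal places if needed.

Tangency: MRS = y/x = p_x/p_y.
So 2·p_y·y = 2·p_x·x; combined with the budget, a share 0.5 of income goes to x.
Demand: x*(p_x,p_y,M) = 0.5·M/p_x and y* = 0.5·M/p_y.
Set x* = 1.75 in the demand function and solve for p_x: p_x = 8.

p_x = 8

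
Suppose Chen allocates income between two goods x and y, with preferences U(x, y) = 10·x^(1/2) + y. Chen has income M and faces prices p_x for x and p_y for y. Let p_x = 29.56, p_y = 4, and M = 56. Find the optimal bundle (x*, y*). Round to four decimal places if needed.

Solve: √x = 5·p_y/p_x, so x*(p_x,p_y) = (5·p_y/p_x)², and y* = (M − p_x·x*)/p_y.
Plugging in: x* = (5·4/29.56)² = 0.4578, y* = 10.6171.

x* = 0.4578, y* = 10.6171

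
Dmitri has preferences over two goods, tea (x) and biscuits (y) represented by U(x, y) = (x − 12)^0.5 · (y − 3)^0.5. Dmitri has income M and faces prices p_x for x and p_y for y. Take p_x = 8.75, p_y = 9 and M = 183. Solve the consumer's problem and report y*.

This is Cobb-Douglas in (x−12, y−3): tangency gives 0.5·p_y·(y−3) = 0.5·p_x·(x−12).
After buying the subsistence bundle (12, 3), a share 0.5 of the remaining income goes to x: x* = 12 + 0.5·(M − 12p_x − 3p_y)/p_x.
Discretionary income = 183 − 12·8.75 − 3·9 = 51; y* = 3 + 0.5·51/9 = 5.8333.

y* = 5.8333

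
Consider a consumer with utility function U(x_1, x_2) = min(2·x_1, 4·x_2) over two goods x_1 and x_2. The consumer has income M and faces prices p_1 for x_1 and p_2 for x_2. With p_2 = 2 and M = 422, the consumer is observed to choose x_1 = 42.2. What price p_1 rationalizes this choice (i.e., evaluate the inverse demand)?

p_1 = 9

With perfect complements, no substitution: consume in ratio x_1:x_2 = 4:2.
Budget: p_1·x_1 + p_2·(1/2)·x_1 = M, so (4·p_1 + 2·p_2)·x_1 = 4·M.
Demand: x_1*(p_1,p_2,M) = 4·M/(4·p_1 + 2·p_2), x_2* = 2·M/(4·p_1 + 2·p_2).
Set x_1* = 42.2 in the demand function and solve for p_1: p_1 = 9.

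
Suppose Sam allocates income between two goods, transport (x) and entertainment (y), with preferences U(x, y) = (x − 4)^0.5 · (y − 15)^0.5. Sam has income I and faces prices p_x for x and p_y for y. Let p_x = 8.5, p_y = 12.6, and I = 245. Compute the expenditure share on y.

MRS = (y−15)/(x−4). Tangency with p_x/p_y gives y−15 = (p_x/p_y)·(x−4).
Substituting into the budget: x* = 4 + 0.5·(I − 4·p_x − 15·p_y)/p_x, and y* = 15 + 0.5·(…)/p_y.
Discretionary income = 245 − 4·8.5 − 15·12.6 = 22; x* = 4 + 0.5·22/8.5 = 5.2941; y* = 15 + 0.5·22/12.6 = 15.873.
Expenditure on y: 12.6·15.873 = 200; share = 0.8163.

share on y = 0.8163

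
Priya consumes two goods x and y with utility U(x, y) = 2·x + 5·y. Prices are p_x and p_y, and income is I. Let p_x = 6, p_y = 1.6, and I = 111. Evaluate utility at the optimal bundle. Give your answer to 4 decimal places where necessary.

V = 346.875

Perfect substitutes: compare marginal utility per dollar. 2/p_x vs 5/p_y → 0.3333 vs 3.125.
y gives more utility per dollar, so spend all income on y: y* = I/p_y, x* = 0.
Numerically: x* = 0, y* = 69.375.
Utility at the optimum: U(0, 69.375) = 346.875.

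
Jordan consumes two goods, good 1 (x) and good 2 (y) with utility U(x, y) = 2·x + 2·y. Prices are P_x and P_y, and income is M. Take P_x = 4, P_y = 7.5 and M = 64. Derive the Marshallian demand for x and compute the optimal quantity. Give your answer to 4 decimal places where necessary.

x* = 16

Perfect substitutes: compare marginal utility per dollar. 2/P_x vs 2/P_y → 0.5 vs 0.2667.
x gives more utility per dollar, so spend all income on x: x* = M/P_x, y* = 0.
Numerically: x* = 16, y* = 0.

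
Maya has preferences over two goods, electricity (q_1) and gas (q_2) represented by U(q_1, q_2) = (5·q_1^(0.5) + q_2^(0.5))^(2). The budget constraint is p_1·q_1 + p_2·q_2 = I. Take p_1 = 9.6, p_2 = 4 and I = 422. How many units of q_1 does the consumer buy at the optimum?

MU_q_1 ∝ 5·q_1^(-0.5), MU_q_2 ∝ q_2^(-0.5), so MRS = 5·(q_2/q_1)^(0.5) = p_1/p_2.
Hence q_2/q_1 = ((1/5)·p_1/p_2)^(1/(0.5)), i.e. raised to the 2 power.
Substitute q_2 = (q_2/q_1)·q_1 into the budget: q_1* = I/(p_1 + p_2·(q_2/q_1)).
Numerically q_2/q_1 = 0.2304, so q_1* = 422/(9.6 + 4·0.2304) = 40.108.

q_1* = 40.108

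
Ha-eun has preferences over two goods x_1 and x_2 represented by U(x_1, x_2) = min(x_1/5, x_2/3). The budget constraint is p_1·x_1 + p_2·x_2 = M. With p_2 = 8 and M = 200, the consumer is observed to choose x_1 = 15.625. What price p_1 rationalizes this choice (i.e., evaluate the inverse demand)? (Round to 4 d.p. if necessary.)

With perfect complements, no substitution: consume in ratio x_1:x_2 = 5:3.
Budget: p_1·x_1 + p_2·(3/5)·x_1 = M, so (5·p_1 + 3·p_2)·x_1 = 5·M.
Demand: x_1*(p_1,p_2,M) = 5·M/(5·p_1 + 3·p_2), x_2* = 3·M/(5·p_1 + 3·p_2).
Set x_1* = 15.625 in the demand function and solve for p_1: p_1 = 8.

p_1 = 8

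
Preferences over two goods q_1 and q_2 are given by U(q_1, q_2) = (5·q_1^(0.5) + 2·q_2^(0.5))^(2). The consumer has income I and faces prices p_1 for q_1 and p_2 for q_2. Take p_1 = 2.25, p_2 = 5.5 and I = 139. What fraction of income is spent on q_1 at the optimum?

share on q_1 = 0.9386

MRS = MU_q_1/MU_q_2 = (5/2)·(q_2/q_1)^(0.5). Set equal to p_1/p_2.
Hence q_2/q_1 = ((2/5)·p_1/p_2)^(1/(0.5)), i.e. raised to the 2 power.
Substitute q_2 = (q_2/q_1)·q_1 into the budget: q_1* = I/(p_1 + p_2·(q_2/q_1)).
Numerically q_2/q_1 = 0.026777, so q_1* = 139/(2.25 + 5.5·0.026777) = 57.9826 and q_2* = 0.026777·57.9826 = 1.5526.
Expenditure on q_1: 2.25·57.9826 = 130.4608; share = 0.9386.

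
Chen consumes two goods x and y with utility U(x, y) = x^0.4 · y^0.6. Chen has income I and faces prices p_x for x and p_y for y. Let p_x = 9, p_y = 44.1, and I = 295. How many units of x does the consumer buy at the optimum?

Tangency: MRS = (2/3)·y/x = p_x/p_y.
Rearranging, p_y·y = (3/2)·p_x·x. Substituting into the budget gives p_x·x·(1 + (3/2)) = I.
Demand: x*(p_x,p_y,I) = 0.4·I/p_x and y* = 0.6·I/p_y.
At p_x=9, p_y=44.1, I=295: x* = 0.4·295/9 = 13.1111.

x* = 13.1111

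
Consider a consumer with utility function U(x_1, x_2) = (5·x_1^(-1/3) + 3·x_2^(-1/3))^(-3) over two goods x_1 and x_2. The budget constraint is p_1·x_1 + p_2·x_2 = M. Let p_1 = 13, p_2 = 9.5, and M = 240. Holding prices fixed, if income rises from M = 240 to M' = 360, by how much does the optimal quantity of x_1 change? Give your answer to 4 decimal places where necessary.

Δx_1* = 5.662

From the CES first-order condition, (5/3)·(x_2/x_1)^(4/3) = p_1/p_2.
Solve for the ratio: x_2/x_1 = [(3/5)·p_1/p_2]^(0.75).
Substitute x_2 = (x_2/x_1)·x_1 into the budget: x_1* = M/(p_1 + p_2·(x_2/x_1)).
Numerically x_2/x_1 = 0.862538, so x_1* = 240/(13 + 9.5·0.862538) = 11.3239.
At M' = 360: x_1* = 16.9859. Change: 16.9859 − 11.3239 = 5.662.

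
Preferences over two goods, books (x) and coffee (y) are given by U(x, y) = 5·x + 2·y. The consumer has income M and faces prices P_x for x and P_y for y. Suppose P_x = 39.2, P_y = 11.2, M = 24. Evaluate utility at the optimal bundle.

Linear utility — the consumer picks whichever good has higher MU/price: 5/39.2 = 0.1276 vs 2/11.2 = 0.1786.
y gives more utility per dollar, so spend all income on y: y* = M/P_y, x* = 0.
Numerically: x* = 0, y* = 2.1429.
Utility at the optimum: U(0, 2.1429) = 4.2857.

V = 4.2857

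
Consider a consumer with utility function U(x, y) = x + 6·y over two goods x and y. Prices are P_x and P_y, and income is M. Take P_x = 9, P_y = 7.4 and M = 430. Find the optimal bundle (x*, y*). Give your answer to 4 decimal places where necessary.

Linear utility — the consumer picks whichever good has higher MU/price: 1/9 = 0.1111 vs 6/7.4 = 0.8108.
y gives more utility per dollar, so spend all income on y: y* = M/P_y, x* = 0.
Numerically: x* = 0, y* = 58.1081.

x* = 0, y* = 58.1081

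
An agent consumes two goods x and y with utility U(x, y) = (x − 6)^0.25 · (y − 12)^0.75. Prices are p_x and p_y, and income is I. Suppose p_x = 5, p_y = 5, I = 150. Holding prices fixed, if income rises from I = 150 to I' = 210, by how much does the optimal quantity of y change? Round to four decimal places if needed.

Δy* = 9

Let x' = x−6, y' = y−12. MRS = (1/3)·y'/x' = p_x/p_y.
Substituting into the budget: x* = 6 + 0.25·(I − 6·p_x − 12·p_y)/p_x, and y* = 12 + 0.75·(…)/p_y.
Discretionary income = 150 − 6·5 − 12·5 = 60; y* = 12 + 0.75·60/5 = 21.
At I' = 210: y* = 30. Change: 30 − 21 = 9.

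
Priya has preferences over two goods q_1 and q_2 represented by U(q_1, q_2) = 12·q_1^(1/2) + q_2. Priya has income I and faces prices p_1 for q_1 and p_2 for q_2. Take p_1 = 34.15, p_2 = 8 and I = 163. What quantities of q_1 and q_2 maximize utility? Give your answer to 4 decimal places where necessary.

q_1* = 1.9756, q_2* = 11.9416

Solve: √q_1 = 6·p_2/p_1, so q_1*(p_1,p_2) = (6·p_2/p_1)², and q_2* = (I − p_1·q_1*)/p_2.
Plugging in: q_1* = (6·8/34.15)² = 1.9756, q_2* = 11.9416.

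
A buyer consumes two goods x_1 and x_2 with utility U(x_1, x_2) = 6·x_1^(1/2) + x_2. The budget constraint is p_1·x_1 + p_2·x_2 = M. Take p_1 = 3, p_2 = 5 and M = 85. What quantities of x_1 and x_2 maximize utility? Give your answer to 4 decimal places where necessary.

Set MRS = p_1/p_2: 3·x_1^(−1/2) = p_1/p_2.
Solve: √x_1 = 3·p_2/p_1, so x_1*(p_1,p_2) = (3·p_2/p_1)², and x_2* = (M − p_1·x_1*)/p_2.
Plugging in: x_1* = (3·5/3)² = 25, x_2* = 2.

x_1* = 25, x_2* = 2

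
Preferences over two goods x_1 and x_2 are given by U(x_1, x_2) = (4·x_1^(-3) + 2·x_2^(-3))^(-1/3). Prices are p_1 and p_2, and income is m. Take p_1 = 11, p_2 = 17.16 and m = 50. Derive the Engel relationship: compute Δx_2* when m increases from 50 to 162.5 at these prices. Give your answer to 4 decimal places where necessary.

Δx_2* = 3.54

MRS = MU_x_1/MU_x_2 = 2·(x_2/x_1)^(4). Set equal to p_1/p_2.
Hence x_2/x_1 = ((1/2)·p_1/p_2)^(1/(4)), i.e. raised to the 0.25 power.
With the ratio pinned down, the budget gives x_1* = m/(p_1 + p_2·(x_2/x_1)) and x_2* = (x_2/x_1)·x_1*.
Numerically x_2/x_1 = 0.752422, so x_1* = 50/(11 + 17.16·0.752422) = 2.091 and x_2* = 0.752422·2.091 = 1.5733.
At m' = 162.5: x_2* = 5.1134. Change: 5.1134 − 1.5733 = 3.54.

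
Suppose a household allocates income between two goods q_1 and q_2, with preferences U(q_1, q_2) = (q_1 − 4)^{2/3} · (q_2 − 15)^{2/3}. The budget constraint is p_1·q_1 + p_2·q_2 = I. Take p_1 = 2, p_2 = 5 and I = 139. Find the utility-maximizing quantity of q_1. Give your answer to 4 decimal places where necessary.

This is Cobb-Douglas in (q_1−4, q_2−15): tangency gives 2/3·p_2·(q_2−15) = 2/3·p_1·(q_1−4).
Substituting into the budget: q_1* = 4 + 0.5·(I − 4·p_1 − 15·p_2)/p_1, and q_2* = 15 + 0.5·(…)/p_2.
Discretionary income = 139 − 4·2 − 15·5 = 56; q_1* = 4 + 0.5·56/2 = 18.

q_1* = 18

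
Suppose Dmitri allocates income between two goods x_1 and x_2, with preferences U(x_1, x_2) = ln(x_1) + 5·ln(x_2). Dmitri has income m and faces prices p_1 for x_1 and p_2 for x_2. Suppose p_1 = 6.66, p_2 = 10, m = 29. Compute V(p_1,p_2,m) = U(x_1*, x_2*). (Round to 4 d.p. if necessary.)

The MRS is (1/5)·x_2/x_1. Set MRS = p_1/p_2.
So p_2·x_2 = 5·p_1·x_1; combined with the budget, a share 1/6 of income goes to x_1.
Demand: x_1*(p_1,p_2,m) = 1/6·m/p_1 and x_2* = 5/6·m/p_2.
At p_1=6.66, p_2=10, m=29: x_1* = 1/6·29/6.66 = 0.7257, x_2* = 2.4167.
Utility at the optimum: U(0.7257, 2.4167) = 4.0914.

V = 4.0914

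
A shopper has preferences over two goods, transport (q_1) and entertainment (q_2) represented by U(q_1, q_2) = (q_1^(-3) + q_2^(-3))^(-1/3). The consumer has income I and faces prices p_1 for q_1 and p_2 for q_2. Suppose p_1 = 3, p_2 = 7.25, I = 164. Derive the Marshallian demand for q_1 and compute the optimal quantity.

MU_q_1 ∝ q_1^(-4), MU_q_2 ∝ q_2^(-4), so MRS = (q_2/q_1)^(4) = p_1/p_2.
Hence q_2/q_1 = (p_1/p_2)^(1/(4)), i.e. raised to the 0.25 power.
With the ratio pinned down, the budget gives q_1* = I/(p_1 + p_2·(q_2/q_1)) and q_2* = (q_2/q_1)·q_1*.
Numerically q_2/q_1 = 0.80204, so q_1* = 164/(3 + 7.25·0.80204) = 18.6051.

q_1* = 18.6051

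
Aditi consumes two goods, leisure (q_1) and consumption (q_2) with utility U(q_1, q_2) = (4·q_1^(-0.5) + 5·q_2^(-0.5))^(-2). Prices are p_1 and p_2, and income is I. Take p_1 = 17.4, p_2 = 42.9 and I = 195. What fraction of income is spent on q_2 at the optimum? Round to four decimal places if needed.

share on q_2 = 0.6105

With the ratio pinned down, the budget gives q_1* = I/(p_1 + p_2·(q_2/q_1)) and q_2* = (q_2/q_1)·q_1*.
Numerically q_2/q_1 = 0.635821, so q_1* = 195/(17.4 + 42.9·0.635821) = 4.3647 and q_2* = 0.635821·4.3647 = 2.7752.
Expenditure on q_2: 42.9·2.7752 = 119.0544; share = 0.6105.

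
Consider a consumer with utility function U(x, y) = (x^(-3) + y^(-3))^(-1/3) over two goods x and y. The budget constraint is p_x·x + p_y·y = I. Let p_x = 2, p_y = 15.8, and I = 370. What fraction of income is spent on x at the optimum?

MRS = MU_x/MU_y = (y/x)^(4). Set equal to p_x/p_y.
Hence y/x = (p_x/p_y)^(1/(4)), i.e. raised to the 0.25 power.
Substitute y = (y/x)·x into the budget: x* = I/(p_x + p_y·(y/x)).
Numerically y/x = 0.596476, so x* = 370/(2 + 15.8·0.596476) = 32.387 and y* = 0.596476·32.387 = 19.3181.
Expenditure on x: 2·32.387 = 64.7741; share = 0.1751.

share on x = 0.1751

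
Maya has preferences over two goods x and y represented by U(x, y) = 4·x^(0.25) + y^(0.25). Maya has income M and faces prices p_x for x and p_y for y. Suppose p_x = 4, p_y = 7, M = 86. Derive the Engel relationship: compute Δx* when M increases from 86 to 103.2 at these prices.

MU_x ∝ 4·x^(-0.75), MU_y ∝ y^(-0.75), so MRS = 4·(y/x)^(0.75) = p_x/p_y.
Hence y/x = ((1/4)·p_x/p_y)^(1/(0.75)), i.e. raised to the 4/3 power.
Substitute y = (y/x)·x into the budget: x* = M/(p_x + p_y·(y/x)).
Numerically y/x = 0.07468, so x* = 86/(4 + 7·0.07468) = 19.0149.
At M' = 103.2: x* = 22.8179. Change: 22.8179 − 19.0149 = 3.803.

Δx* = 3.803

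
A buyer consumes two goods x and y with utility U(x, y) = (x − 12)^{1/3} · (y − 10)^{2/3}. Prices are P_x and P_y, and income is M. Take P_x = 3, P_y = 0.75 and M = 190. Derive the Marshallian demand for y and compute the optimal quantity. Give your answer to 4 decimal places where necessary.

Let x' = x−12, y' = y−10. MRS = (1/2)·y'/x' = P_x/P_y.
Substituting into the budget: x* = 12 + 1/3·(M − 12·P_x − 10·P_y)/P_x, and y* = 10 + 2/3·(…)/P_y.
Discretionary income = 190 − 12·3 − 10·0.75 = 146.5; y* = 10 + 2/3·146.5/0.75 = 140.2222.

y* = 140.2222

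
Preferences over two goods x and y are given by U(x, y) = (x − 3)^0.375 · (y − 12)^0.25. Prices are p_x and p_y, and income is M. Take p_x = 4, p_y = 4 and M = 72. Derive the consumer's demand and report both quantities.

x* = 4.8, y* = 13.2

Substituting into the budget: x* = 3 + 0.6·(M − 3·p_x − 12·p_y)/p_x, and y* = 12 + 0.4·(…)/p_y.
Discretionary income = 72 − 3·4 − 12·4 = 12; x* = 3 + 0.6·12/4 = 4.8; y* = 12 + 0.4·12/4 = 13.2.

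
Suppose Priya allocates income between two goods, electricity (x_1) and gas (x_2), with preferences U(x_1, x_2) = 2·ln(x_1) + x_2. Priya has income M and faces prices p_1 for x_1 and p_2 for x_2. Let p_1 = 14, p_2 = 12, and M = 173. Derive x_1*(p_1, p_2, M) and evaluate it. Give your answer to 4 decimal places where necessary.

So x_1*(p_1,p_2) = 2·p_2/p_1, independent of income; and x_2* = (M − 2·p_2)/p_2.
At the given prices: x_1* = 2·12/14 = 1.7143.

x_1* = 1.7143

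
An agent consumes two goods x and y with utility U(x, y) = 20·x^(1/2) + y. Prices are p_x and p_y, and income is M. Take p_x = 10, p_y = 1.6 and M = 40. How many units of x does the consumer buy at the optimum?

MU_x = 10/√x, MU_y = 1. Tangency: 10/√x = p_x/p_y.
Solve: √x = 10·p_y/p_x, so x*(p_x,p_y) = (10·p_y/p_x)², and y* = (M − p_x·x*)/p_y.
Plugging in: x* = (10·1.6/10)² = 2.56.

x* = 2.56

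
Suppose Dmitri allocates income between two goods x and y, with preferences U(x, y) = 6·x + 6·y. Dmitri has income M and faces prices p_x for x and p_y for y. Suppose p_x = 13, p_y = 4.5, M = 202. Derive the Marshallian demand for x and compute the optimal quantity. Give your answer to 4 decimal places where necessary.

x* = 0

Numerically: x* = 0, y* = 44.8889.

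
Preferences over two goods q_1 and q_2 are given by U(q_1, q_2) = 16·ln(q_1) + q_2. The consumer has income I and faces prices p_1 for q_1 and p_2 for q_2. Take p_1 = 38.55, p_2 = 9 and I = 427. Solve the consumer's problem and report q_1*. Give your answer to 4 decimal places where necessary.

q_1* = 3.7354

Set MRS = p_1/p_2: (16/q_1)/1 = p_1/p_2.
So q_1*(p_1,p_2) = 16·p_2/p_1, independent of income; and q_2* = (I − 16·p_2)/p_2.
At the given prices: q_1* = 16·9/38.55 = 3.7354.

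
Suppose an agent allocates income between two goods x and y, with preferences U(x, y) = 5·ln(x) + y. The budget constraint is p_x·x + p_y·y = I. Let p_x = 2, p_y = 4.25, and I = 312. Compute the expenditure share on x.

MU_x = 5/x, MU_y = 1. Tangency: 5/x = p_x/p_y.
So x*(p_x,p_y) = 5·p_y/p_x, independent of income; and y* = (I − 5·p_y)/p_y.
At the given prices: x* = 5·4.25/2 = 10.625, and y* = 68.4118.
Expenditure on x: 2·10.625 = 21.25; share = 0.0681.

share on x = 0.0681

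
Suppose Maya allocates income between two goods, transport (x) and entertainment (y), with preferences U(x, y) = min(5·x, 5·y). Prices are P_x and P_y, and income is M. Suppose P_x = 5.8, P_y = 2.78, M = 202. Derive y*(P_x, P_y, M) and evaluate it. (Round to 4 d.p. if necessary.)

With perfect complements, no substitution: consume in ratio x:y = 5:5.
Budget: P_x·x + P_y·x = M, so (5·P_x + 5·P_y)·x = 5·M.
Demand: x*(P_x,P_y,M) = 5·M/(5·P_x + 5·P_y), y* = 5·M/(5·P_x + 5·P_y).
Here 5·5.8 + 5·2.78 = 42.9, giving y* = 23.5431.

y* = 23.5431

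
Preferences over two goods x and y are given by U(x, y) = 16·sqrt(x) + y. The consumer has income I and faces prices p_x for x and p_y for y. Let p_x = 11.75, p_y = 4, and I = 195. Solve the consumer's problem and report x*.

x* = 7.4169

Plugging in: x* = (8·4/11.75)² = 7.4169.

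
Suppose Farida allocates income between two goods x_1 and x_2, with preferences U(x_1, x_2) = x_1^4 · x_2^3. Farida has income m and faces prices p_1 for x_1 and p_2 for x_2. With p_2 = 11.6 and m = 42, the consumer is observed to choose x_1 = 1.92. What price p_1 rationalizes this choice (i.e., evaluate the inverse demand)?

p_1 = 12.5

MU_x_1/MU_x_2 = (4·x_2)/(3·x_1); tangency sets this equal to p_1/p_2.
So 4·p_2·x_2 = 3·p_1·x_1; combined with the budget, a share 4/7 of income goes to x_1.
Demand: x_1*(p_1,p_2,m) = 4/7·m/p_1 and x_2* = 3/7·m/p_2.
Set x_1* = 1.92 in the demand function and solve for p_1: p_1 = 12.5.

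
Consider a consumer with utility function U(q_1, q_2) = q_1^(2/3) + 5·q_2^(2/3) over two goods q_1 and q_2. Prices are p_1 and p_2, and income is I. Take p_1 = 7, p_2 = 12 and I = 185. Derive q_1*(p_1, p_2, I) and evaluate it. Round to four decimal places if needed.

MRS = MU_q_1/MU_q_2 = (1/5)·(q_2/q_1)^(1/3). Set equal to p_1/p_2.
Hence q_2/q_1 = (5·p_1/p_2)^(1/(1/3)), i.e. raised to the 3 power.
With the ratio pinned down, the budget gives q_1* = I/(p_1 + p_2·(q_2/q_1)) and q_2* = (q_2/q_1)·q_1*.
Numerically q_2/q_1 = 24.811921, so q_1* = 185/(7 + 12·24.811921) = 0.6071.

q_1* = 0.6071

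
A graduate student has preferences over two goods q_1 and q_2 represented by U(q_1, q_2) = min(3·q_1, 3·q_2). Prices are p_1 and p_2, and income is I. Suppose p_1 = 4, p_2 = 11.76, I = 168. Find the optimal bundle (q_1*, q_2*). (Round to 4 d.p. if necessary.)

q_1* = 10.6599, q_2* = 10.6599

With perfect complements, no substitution: consume in ratio q_1:q_2 = 3:3.
Budget: p_1·q_1 + p_2·q_1 = I, so (3·p_1 + 3·p_2)·q_1 = 3·I.
Demand: q_1*(p_1,p_2,I) = 3·I/(3·p_1 + 3·p_2), q_2* = 3·I/(3·p_1 + 3·p_2).
Here 3·4 + 3·11.76 = 47.28, giving q_1* = 10.6599 and q_2* = 10.6599.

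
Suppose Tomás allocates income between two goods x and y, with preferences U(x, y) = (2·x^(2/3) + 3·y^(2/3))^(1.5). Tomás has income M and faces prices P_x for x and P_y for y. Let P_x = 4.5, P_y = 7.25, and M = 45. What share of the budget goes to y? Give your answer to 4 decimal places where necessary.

share on y = 0.5653

With the ratio pinned down, the budget gives x* = M/(P_x + P_y·(y/x)) and y* = (y/x)·x*.
Numerically y/x = 0.807044, so x* = 45/(4.5 + 7.25·0.807044) = 4.3474 and y* = 0.807044·4.3474 = 3.5085.
Expenditure on y: 7.25·3.5085 = 25.4368; share = 0.5653.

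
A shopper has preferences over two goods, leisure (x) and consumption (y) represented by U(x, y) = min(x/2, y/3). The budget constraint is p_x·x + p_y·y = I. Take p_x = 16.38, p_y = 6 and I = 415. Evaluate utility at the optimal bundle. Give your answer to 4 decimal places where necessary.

Leontief preferences: the optimum is at the kink where x/2 = y/3, i.e. y = (3/2)·x.
Budget: p_x·x + p_y·(3/2)·x = I, so (2·p_x + 3·p_y)·x = 2·I.
Demand: x*(p_x,p_y,I) = 2·I/(2·p_x + 3·p_y), y* = 3·I/(2·p_x + 3·p_y).
Here 2·16.38 + 3·6 = 50.76, giving x* = 16.3515 and y* = 24.5272.
Utility at the optimum: U(16.3515, 24.5272) = 8.1757.

V = 8.1757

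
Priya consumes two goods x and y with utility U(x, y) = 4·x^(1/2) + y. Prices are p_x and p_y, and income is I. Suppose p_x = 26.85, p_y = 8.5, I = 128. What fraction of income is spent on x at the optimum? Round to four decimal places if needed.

Thus x* = (2·p_y/p_x)² — independent of I — with the rest of income spent on y.
Plugging in: x* = (2·8.5/26.85)² = 0.4009, y* = 13.7925.
Expenditure on x: 26.85·0.4009 = 10.7635; share = 0.0841.

share on x = 0.0841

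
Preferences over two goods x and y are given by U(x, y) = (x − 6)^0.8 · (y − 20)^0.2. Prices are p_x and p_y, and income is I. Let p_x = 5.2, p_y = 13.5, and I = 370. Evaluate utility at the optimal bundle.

V = 6.6282

Let x' = x−6, y' = y−20. MRS = 4·y'/x' = p_x/p_y.
Substituting into the budget: x* = 6 + 0.8·(I − 6·p_x − 20·p_y)/p_x, and y* = 20 + 0.2·(…)/p_y.
Discretionary income = 370 − 6·5.2 − 20·13.5 = 68.8; x* = 6 + 0.8·68.8/5.2 = 16.5846; y* = 20 + 0.2·68.8/13.5 = 21.0193.
Utility at the optimum: U(16.5846, 21.0193) = 6.6282.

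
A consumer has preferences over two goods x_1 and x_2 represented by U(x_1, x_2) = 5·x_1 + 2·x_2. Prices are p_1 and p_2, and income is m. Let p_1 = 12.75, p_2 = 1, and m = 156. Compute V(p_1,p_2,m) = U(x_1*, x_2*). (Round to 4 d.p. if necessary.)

V = 312

Perfect substitutes: compare marginal utility per dollar. 5/p_1 vs 2/p_2 → 0.3922 vs 2.
x_2 gives more utility per dollar, so spend all income on x_2: x_2* = m/p_2, x_1* = 0.
Numerically: x_1* = 0, x_2* = 156.
Utility at the optimum: U(0, 156) = 312.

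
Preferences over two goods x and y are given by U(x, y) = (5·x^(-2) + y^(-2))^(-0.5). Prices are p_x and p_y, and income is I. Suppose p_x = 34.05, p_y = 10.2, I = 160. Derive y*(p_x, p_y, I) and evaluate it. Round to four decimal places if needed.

MU_x ∝ 5·x^(-3), MU_y ∝ y^(-3), so MRS = 5·(y/x)^(3) = p_x/p_y.
Hence y/x = ((1/5)·p_x/p_y)^(1/(3)), i.e. raised to the 1/3 power.
With the ratio pinned down, the budget gives x* = I/(p_x + p_y·(y/x)) and y* = (y/x)·x*.
Numerically y/x = 0.874008, so x* = 160/(34.05 + 10.2·0.874008) = 3.724 and y* = 0.874008·3.724 = 3.2548.

y* = 3.2548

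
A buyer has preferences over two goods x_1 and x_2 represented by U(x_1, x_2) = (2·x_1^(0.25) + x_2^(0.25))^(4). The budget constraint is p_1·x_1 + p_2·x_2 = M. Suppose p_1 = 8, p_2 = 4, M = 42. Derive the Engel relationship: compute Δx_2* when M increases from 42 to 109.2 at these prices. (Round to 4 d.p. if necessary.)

MU_x_1 ∝ 2·x_1^(-0.75), MU_x_2 ∝ x_2^(-0.75), so MRS = 2·(x_2/x_1)^(0.75) = p_1/p_2.
Solve for the ratio: x_2/x_1 = [(1/2)·p_1/p_2]^(4/3).
Substitute x_2 = (x_2/x_1)·x_1 into the budget: x_1* = M/(p_1 + p_2·(x_2/x_1)).
Numerically x_2/x_1 = 1, so x_1* = 42/(8 + 4·1) = 3.5 and x_2* = 1·3.5 = 3.5.
At M' = 109.2: x_2* = 9.1. Change: 9.1 − 3.5 = 5.6.

Δx_2* = 5.6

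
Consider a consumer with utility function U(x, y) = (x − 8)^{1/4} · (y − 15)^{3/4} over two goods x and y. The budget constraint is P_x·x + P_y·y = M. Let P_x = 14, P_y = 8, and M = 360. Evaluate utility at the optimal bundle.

This is Cobb-Douglas in (x−8, y−15): tangency gives 0.25·P_y·(y−15) = 0.75·P_x·(x−8).
Substituting into the budget: x* = 8 + 0.25·(M − 8·P_x − 15·P_y)/P_x, and y* = 15 + 0.75·(…)/P_y.
Discretionary income = 360 − 8·14 − 15·8 = 128; x* = 8 + 0.25·128/14 = 10.2857; y* = 15 + 0.75·128/8 = 27.
Utility at the optimum: U(10.2857, 27) = 7.9276.

V = 7.9276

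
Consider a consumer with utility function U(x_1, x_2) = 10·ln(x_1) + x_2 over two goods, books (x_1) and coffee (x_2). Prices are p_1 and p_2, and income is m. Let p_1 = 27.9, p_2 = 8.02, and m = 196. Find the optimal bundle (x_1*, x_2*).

x_1* = 2.8746, x_2* = 14.4389

Set MRS = p_1/p_2: (10/x_1)/1 = p_1/p_2.
So x_1*(p_1,p_2) = 10·p_2/p_1, independent of income; and x_2* = (m − 10·p_2)/p_2.
At the given prices: x_1* = 10·8.02/27.9 = 2.8746, and x_2* = 14.4389.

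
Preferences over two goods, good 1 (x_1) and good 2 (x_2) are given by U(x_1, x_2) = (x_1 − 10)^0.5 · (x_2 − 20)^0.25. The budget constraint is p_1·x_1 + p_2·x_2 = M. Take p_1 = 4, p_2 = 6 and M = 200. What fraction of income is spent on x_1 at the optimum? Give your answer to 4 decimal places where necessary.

share on x_1 = 0.3333

MRS = 2·(x_2−20)/(x_1−10). Tangency with p_1/p_2 gives x_2−20 = (1/2)·(p_1/p_2)·(x_1−10).
After buying the subsistence bundle (10, 20), a share 2/3 of the remaining income goes to x_1: x_1* = 10 + 2/3·(M − 10p_1 − 20p_2)/p_1.
Discretionary income = 200 − 10·4 − 20·6 = 40; x_1* = 10 + 2/3·40/4 = 16.6667; x_2* = 20 + 1/3·40/6 = 22.2222.
Expenditure on x_1: 4·16.6667 = 66.6667; share = 0.3333.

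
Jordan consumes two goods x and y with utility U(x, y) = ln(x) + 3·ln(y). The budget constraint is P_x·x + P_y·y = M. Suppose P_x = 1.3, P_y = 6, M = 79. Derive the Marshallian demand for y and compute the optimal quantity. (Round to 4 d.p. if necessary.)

MU_x/MU_y = (y)/(3·x); tangency sets this equal to P_x/P_y.
So P_y·y = 3·P_x·x; combined with the budget, a share 0.25 of income goes to x.
Demand: x*(P_x,P_y,M) = 0.25·M/P_x and y* = 0.75·M/P_y.
At P_x=1.3, P_y=6, M=79: y* = 0.75·79/6 = 9.875.

y* = 9.875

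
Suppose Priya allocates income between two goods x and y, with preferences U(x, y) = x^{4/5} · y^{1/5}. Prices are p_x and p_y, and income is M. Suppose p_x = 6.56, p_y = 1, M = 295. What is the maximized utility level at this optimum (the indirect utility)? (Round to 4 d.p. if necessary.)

V = 39.717

Tangency: MRS = 4·y/x = p_x/p_y.
So 0.8·p_y·y = 0.2·p_x·x; combined with the budget, a share 0.8 of income goes to x.
Demand: x*(p_x,p_y,M) = 0.8·M/p_x and y* = 0.2·M/p_y.
At p_x=6.56, p_y=1, M=295: x* = 0.8·295/6.56 = 35.9756, y* = 59.
Utility at the optimum: U(35.9756, 59) = 39.717.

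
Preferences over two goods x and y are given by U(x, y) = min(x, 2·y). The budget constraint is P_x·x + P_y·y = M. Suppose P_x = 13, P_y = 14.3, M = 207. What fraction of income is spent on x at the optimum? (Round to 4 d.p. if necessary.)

Demand: x*(P_x,P_y,M) = 2·M/(2·P_x + P_y), y* = M/(2·P_x + P_y).
Here 2·13 + 14.3 = 40.3, giving x* = 10.273 and y* = 5.1365.
Expenditure on x: 13·10.273 = 133.5484; share = 0.6452.

share on x = 0.6452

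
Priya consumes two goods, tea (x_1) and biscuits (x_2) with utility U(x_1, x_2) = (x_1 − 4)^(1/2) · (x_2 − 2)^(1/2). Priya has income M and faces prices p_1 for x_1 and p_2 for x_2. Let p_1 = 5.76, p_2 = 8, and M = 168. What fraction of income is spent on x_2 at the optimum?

share on x_2 = 0.479

This is Cobb-Douglas in (x_1−4, x_2−2): tangency gives 0.5·p_2·(x_2−2) = 0.5·p_1·(x_1−4).
After buying the subsistence bundle (4, 2), a share 0.5 of the remaining income goes to x_1: x_1* = 4 + 0.5·(M − 4p_1 − 2p_2)/p_1.
Discretionary income = 168 − 4·5.76 − 2·8 = 128.96; x_1* = 4 + 0.5·128.96/5.76 = 15.1944; x_2* = 2 + 0.5·128.96/8 = 10.06.
Expenditure on x_2: 8·10.06 = 80.48; share = 0.479.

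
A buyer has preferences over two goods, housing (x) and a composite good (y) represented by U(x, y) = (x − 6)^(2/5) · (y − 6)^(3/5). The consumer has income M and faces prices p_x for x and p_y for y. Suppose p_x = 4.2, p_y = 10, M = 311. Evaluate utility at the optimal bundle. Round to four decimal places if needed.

V = 16.2982

MRS = (2/3)·(y−6)/(x−6). Tangency with p_x/p_y gives y−6 = (3/2)·(p_x/p_y)·(x−6).
After buying the subsistence bundle (6, 6), a share 0.4 of the remaining income goes to x: x* = 6 + 0.4·(M − 6p_x − 6p_y)/p_x.
Discretionary income = 311 − 6·4.2 − 6·10 = 225.8; x* = 6 + 0.4·225.8/4.2 = 27.5048; y* = 6 + 0.6·225.8/10 = 19.548.
Utility at the optimum: U(27.5048, 19.548) = 16.2982.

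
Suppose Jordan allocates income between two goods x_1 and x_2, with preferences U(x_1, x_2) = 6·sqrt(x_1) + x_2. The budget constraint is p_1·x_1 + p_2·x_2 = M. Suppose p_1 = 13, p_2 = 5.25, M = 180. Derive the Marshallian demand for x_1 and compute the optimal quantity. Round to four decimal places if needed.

x_1* = 1.4678

MU_x_1 = 3/√x_1, MU_x_2 = 1. Tangency: 3/√x_1 = p_1/p_2.
Thus x_1* = (3·p_2/p_1)² — independent of M — with the rest of income spent on x_2.
Plugging in: x_1* = (3·5.25/13)² = 1.4678.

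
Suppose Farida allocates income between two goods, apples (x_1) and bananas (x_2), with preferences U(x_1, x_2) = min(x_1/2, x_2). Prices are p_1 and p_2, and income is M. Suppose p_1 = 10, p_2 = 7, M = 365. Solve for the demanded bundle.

x_1* = 27.037, x_2* = 13.5185

With perfect complements, no substitution: consume in ratio x_1:x_2 = 2:1.
Budget: p_1·x_1 + p_2·(1/2)·x_1 = M, so (2·p_1 + p_2)·x_1 = 2·M.
Demand: x_1*(p_1,p_2,M) = 2·M/(2·p_1 + p_2), x_2* = M/(2·p_1 + p_2).
Here 2·10 + 7 = 27, giving x_1* = 27.037 and x_2* = 13.5185.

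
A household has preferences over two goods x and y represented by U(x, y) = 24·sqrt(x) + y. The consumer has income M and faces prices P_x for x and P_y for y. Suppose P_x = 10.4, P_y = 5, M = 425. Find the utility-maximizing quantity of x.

Plugging in: x* = (12·5/10.4)² = 33.284.

x* = 33.284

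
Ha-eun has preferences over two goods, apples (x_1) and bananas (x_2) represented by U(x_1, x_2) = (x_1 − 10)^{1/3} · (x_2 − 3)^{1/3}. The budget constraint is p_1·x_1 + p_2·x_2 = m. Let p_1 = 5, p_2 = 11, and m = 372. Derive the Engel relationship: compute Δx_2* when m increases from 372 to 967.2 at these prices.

Δx_2* = 27.0545

MRS = (x_2−3)/(x_1−10). Tangency with p_1/p_2 gives x_2−3 = (p_1/p_2)·(x_1−10).
After buying the subsistence bundle (10, 3), a share 0.5 of the remaining income goes to x_1: x_1* = 10 + 0.5·(m − 10p_1 − 3p_2)/p_1.
Discretionary income = 372 − 10·5 − 3·11 = 289; x_2* = 3 + 0.5·289/11 = 16.1364.
At m' = 967.2: x_2* = 43.1909. Change: 43.1909 − 16.1364 = 27.0545.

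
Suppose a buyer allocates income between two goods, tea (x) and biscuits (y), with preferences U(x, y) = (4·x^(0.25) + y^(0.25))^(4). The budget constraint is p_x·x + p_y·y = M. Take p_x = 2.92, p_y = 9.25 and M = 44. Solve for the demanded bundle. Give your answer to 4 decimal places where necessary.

MRS = MU_x/MU_y = 4·(y/x)^(0.75). Set equal to p_x/p_y.
Solve for the ratio: y/x = [(1/4)·p_x/p_y]^(4/3).
Substitute y = (y/x)·x into the budget: x* = M/(p_x + p_y·(y/x)).
Numerically y/x = 0.033851, so x* = 44/(2.92 + 9.25·0.033851) = 13.6091 and y* = 0.033851·13.6091 = 0.4607.

x* = 13.6091, y* = 0.4607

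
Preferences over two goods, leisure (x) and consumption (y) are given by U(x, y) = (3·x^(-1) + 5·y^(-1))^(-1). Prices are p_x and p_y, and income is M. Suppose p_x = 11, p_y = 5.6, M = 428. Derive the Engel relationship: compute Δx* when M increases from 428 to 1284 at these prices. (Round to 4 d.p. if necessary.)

Δx* = 40.5064

Substitute y = (y/x)·x into the budget: x* = M/(p_x + p_y·(y/x)).
Numerically y/x = 1.809367, so x* = 428/(11 + 5.6·1.809367) = 20.2532.
At M' = 1284: x* = 60.7596. Change: 60.7596 − 20.2532 = 40.5064.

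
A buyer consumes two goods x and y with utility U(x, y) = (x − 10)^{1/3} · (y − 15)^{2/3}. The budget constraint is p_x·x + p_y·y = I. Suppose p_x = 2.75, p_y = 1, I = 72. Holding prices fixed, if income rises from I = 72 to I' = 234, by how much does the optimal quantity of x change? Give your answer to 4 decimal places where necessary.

Let x' = x−10, y' = y−15. MRS = (1/2)·y'/x' = p_x/p_y.
After buying the subsistence bundle (10, 15), a share 1/3 of the remaining income goes to x: x* = 10 + 1/3·(I − 10p_x − 15p_y)/p_x.
Discretionary income = 72 − 10·2.75 − 15·1 = 29.5; x* = 10 + 1/3·29.5/2.75 = 13.5758.
At I' = 234: x* = 33.2121. Change: 33.2121 − 13.5758 = 19.6364.

Δx* = 19.6364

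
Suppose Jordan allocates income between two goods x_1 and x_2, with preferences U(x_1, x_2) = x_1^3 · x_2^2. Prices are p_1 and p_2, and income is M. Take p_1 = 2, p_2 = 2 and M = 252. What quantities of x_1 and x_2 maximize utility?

The MRS is (3/2)·x_2/x_1. Set MRS = p_1/p_2.
Rearranging, p_2·x_2 = (2/3)·p_1·x_1. Substituting into the budget gives p_1·x_1·(1 + (2/3)) = M.
Demand: x_1*(p_1,p_2,M) = 0.6·M/p_1 and x_2* = 0.4·M/p_2.
At p_1=2, p_2=2, M=252: x_1* = 0.6·252/2 = 75.6, x_2* = 50.4.

x_1* = 75.6, x_2* = 50.4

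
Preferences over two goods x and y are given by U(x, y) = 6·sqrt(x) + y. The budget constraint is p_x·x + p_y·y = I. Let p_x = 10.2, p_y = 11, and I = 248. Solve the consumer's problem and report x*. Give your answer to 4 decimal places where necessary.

x* = 10.4671

Utility is quasi-linear in y; the FOC for x is 3/√x = p_x/p_y.
Thus x* = (3·p_y/p_x)² — independent of I — with the rest of income spent on y.
Plugging in: x* = (3·11/10.2)² = 10.4671.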